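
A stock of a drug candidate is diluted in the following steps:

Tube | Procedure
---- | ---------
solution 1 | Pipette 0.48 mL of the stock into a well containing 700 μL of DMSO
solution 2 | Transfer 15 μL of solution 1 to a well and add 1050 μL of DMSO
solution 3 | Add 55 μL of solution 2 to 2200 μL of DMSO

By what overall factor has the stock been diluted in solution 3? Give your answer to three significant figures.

Step 1: 0.48 mL + 700 μL = 1.18 mL total → factor 1.18/0.48 = 2.4583
Step 2: 15 μL + 1050 μL = 1065 μL total → factor 1065/15 = 71
Step 3: 55 μL + 2200 μL = 2255 μL total → factor 2255/55 = 41
Overall dilution factor = 2.4583 × 71 × 41 = 7156.2

7.16 × 10^3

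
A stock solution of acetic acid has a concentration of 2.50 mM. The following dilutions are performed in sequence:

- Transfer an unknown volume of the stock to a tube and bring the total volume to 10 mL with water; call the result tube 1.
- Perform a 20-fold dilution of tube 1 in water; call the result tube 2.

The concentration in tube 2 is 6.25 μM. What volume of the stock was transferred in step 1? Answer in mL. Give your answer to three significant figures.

0.500 mL

Step 1: v brought to 10 mL → factor = 10 mL/v
Step 2: 20-fold → factor 20
Product of known-step factors = 20
Overall factor = 2.50 mM / (6.25 μM) = 400
Step-1 factor = 400 / 20 = 20
v = 10 mL / 20 = 0.500 mL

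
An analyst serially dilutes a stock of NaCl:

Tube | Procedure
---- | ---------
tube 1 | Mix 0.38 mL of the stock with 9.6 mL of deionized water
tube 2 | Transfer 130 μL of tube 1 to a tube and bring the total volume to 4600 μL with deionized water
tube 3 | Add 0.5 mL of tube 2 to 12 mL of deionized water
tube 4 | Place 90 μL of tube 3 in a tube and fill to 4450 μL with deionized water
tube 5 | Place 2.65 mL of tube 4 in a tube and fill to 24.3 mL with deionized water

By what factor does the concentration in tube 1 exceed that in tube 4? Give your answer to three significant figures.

4.37 × 10^4

Step 1: 0.38 mL + 9.6 mL = 9.98 mL total → factor 9.98/0.38 = 26.263
Step 2: 130 μL brought to 4600 μL → factor 4600/130 = 35.385
Step 3: 0.5 mL + 12 mL = 12.5 mL total → factor 12.5/0.5 = 25
Step 4: 90 μL brought to 4450 μL → factor 4450/90 = 49.444
Dilution factor to tube 1 = 26.263; to tube 4 = 1.1487 × 10^6
[tube 1]/[tube 4] = (factor to tube 4)/(factor to tube 1) = 1.1487 × 10^6/26.263 = 4.37 × 10^4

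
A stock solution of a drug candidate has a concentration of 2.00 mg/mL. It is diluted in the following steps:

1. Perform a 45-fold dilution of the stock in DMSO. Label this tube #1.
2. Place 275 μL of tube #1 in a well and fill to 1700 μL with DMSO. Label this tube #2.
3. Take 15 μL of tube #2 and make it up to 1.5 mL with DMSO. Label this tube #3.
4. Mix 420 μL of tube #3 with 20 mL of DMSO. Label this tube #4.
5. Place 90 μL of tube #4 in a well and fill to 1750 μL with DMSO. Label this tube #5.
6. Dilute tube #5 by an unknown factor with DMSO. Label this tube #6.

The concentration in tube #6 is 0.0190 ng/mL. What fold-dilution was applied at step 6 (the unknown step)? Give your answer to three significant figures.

Step 1: 45-fold → factor 45
Step 2: 275 μL brought to 1700 μL → factor 1700/275 = 6.1818
Step 3: 15 μL brought to 1.5 mL → factor 1500/15 = 100
Step 4: 420 μL + 20 mL = 20420 μL total → factor 20420/420 = 48.619
Step 5: 90 μL brought to 1750 μL → factor 1750/90 = 19.444
Step 6: unknown factor x
Product of known-step factors = 2.6298 × 10^7
Overall factor = 2.00 mg/mL / (0.0190 ng/mL) = 1.0526 × 10^8
x = 1.0526 × 10^8 / 2.6298 × 10^7 = 4.00

4.00-fold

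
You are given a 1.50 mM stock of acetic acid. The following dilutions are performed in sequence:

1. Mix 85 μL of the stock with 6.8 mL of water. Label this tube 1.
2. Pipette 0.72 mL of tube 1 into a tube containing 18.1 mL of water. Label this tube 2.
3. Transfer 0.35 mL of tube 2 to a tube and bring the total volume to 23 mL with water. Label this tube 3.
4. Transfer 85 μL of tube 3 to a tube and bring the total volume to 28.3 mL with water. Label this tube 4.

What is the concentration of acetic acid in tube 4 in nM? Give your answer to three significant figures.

Step 1: 85 μL + 6.8 mL = 6885 μL total → factor 6885/85 = 81
Step 2: 0.72 mL + 18.1 mL = 18.82 mL total → factor 18.82/0.72 = 26.139
Step 3: 0.35 mL brought to 23 mL → factor 23/0.35 = 65.714
Step 4: 85 μL brought to 28.3 mL → factor 28300/85 = 332.94
Overall dilution factor = 81 × 26.139 × 65.714 × 332.94 = 4.6323 × 10^7
Final = 1.50 mM / 4.6323 × 10^7 = 3.238 × 10^-8 mM = 0.0324 nM

0.0324 nM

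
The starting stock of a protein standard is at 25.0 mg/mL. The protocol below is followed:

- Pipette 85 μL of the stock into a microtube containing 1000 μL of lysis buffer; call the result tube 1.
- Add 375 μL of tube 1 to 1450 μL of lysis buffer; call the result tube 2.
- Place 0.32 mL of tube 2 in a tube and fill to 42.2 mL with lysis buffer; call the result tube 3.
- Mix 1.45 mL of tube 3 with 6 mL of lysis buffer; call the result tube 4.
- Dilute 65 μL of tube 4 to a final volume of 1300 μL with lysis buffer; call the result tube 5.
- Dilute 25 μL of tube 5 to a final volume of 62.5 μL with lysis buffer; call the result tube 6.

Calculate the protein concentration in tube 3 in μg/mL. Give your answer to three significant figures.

Step 1: 85 μL + 1000 μL = 1085 μL total → factor 1085/85 = 12.765
Step 2: 375 μL + 1450 μL = 1825 μL total → factor 1825/375 = 4.8667
Step 3: 0.32 mL brought to 42.2 mL → factor 42.2/0.32 = 131.88
Dilution factor through tube 3 = 12.765 × 4.8667 × 131.88 = 8192.3
[tube 3] = 25.0 mg/mL / 8192.3 = 0.003052 mg/mL = 3.05 μg/mL

3.05 μg/mL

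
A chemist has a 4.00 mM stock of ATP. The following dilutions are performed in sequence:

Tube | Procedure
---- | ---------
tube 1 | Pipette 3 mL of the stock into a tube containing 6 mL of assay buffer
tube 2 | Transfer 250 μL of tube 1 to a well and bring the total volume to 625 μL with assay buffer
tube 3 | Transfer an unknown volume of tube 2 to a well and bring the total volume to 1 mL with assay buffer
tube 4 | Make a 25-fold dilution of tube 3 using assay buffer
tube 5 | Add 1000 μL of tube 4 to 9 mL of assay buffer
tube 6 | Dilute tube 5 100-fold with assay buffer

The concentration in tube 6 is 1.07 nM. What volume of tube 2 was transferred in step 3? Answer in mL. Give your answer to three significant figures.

Step 1: 3 mL + 6 mL = 9 mL total → factor 9/3 = 3
Step 2: 250 μL brought to 625 μL → factor 625/250 = 2.5
Step 3: v brought to 1 mL → factor = 1 mL/v
Step 4: 25-fold → factor 25
Step 5: 1000 μL + 9 mL = 10000 μL total → factor 10000/1000 = 10
Step 6: 100-fold → factor 100
Product of known-step factors = 1.875 × 10^5
Overall factor = 4.00 mM / (1.07 nM) = 3.7383 × 10^6
Step-3 factor = 3.7383 × 10^6 / 1.875 × 10^5 = 19.938
v = 1 mL / 19.938 = 0.0502 mL

0.0502 mL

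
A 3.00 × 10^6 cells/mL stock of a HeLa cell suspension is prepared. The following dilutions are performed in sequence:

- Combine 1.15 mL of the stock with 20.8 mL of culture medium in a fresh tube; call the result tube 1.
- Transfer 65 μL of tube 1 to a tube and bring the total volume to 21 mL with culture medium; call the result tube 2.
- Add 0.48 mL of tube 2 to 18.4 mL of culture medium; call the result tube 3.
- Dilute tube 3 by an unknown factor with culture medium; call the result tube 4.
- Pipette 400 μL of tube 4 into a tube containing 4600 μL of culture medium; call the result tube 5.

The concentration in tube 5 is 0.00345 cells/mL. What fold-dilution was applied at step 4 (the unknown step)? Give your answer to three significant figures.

287-fold

Step 1: 1.15 mL + 20.8 mL = 21.95 mL total → factor 21.95/1.15 = 19.087
Step 2: 65 μL brought to 21 mL → factor 21000/65 = 323.08
Step 3: 0.48 mL + 18.4 mL = 18.88 mL total → factor 18.88/0.48 = 39.333
Step 4: unknown factor x
Step 5: 400 μL + 4600 μL = 5000 μL total → factor 5000/400 = 12.5
Product of known-step factors = 3.0319 × 10^6
Overall factor = 3.00 × 10^6 cells/mL / (0.00345 cells/mL) = 8.6957 × 10^8
x = 8.6957 × 10^8 / 3.0319 × 10^6 = 287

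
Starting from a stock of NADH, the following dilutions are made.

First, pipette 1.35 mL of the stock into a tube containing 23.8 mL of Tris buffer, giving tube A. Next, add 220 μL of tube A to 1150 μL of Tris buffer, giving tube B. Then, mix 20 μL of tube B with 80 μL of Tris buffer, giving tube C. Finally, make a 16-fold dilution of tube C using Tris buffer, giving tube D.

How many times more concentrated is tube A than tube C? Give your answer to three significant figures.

31.1

Step 1: 1.35 mL + 23.8 mL = 25.15 mL total → factor 25.15/1.35 = 18.63
Step 2: 220 μL + 1150 μL = 1370 μL total → factor 1370/220 = 6.2273
Step 3: 20 μL + 80 μL = 100 μL total → factor 100/20 = 5
Dilution factor to tube A = 18.63; to tube C = 580.06
[tube A]/[tube C] = (factor to tube C)/(factor to tube A) = 580.06/18.63 = 31.1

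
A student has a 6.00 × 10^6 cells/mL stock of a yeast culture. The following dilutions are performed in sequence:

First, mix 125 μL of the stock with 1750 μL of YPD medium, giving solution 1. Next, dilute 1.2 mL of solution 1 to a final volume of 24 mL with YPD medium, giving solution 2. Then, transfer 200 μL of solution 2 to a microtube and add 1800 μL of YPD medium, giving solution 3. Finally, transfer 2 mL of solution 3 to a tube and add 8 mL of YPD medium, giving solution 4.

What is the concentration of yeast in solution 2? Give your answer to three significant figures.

2.00 × 10^4 cells/mL

Step 1: 125 μL + 1750 μL = 1875 μL total → factor 1875/125 = 15
Step 2: 1.2 mL brought to 24 mL → factor 24/1.2 = 20
Dilution factor through solution 2 = 15 × 20 = 300
[solution 2] = 6.00 × 10^6 cells/mL / 300 = 2.00 × 10^4 cells/mL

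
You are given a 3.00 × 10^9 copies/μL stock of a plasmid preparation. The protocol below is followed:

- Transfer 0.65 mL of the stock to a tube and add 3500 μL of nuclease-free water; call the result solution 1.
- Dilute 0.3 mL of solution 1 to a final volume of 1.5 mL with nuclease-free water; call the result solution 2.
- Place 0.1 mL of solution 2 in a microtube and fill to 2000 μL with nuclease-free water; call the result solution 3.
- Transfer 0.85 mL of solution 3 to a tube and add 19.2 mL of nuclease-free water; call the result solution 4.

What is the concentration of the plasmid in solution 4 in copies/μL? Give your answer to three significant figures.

Step 1: 0.65 mL + 3500 μL = 4.15 mL total → factor 4.15/0.65 = 6.3846
Step 2: 0.3 mL brought to 1.5 mL → factor 1.5/0.3 = 5
Step 3: 0.1 mL brought to 2000 μL → factor 2/0.1 = 20
Step 4: 0.85 mL + 19.2 mL = 20.05 mL total → factor 20.05/0.85 = 23.588
Overall dilution factor = 6.3846 × 5 × 20 × 23.588 = 15060
Final = 3.00 × 10^9 copies/μL / 15060 = 1.99 × 10^5 copies/μL

1.99 × 10^5 copies/μL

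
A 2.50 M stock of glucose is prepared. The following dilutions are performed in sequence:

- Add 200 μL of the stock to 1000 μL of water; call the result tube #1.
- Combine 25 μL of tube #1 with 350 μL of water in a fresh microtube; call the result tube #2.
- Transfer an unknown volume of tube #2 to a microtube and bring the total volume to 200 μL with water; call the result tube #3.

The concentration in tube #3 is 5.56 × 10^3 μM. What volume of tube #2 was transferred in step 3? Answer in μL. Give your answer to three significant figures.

Step 1: 200 μL + 1000 μL = 1200 μL total → factor 1200/200 = 6
Step 2: 25 μL + 350 μL = 375 μL total → factor 375/25 = 15
Step 3: v brought to 200 μL → factor = 200 μL/v
Product of known-step factors = 90
Overall factor = 2.50 M / (5.56 × 10^3 μM) = 449.64
Step-3 factor = 449.64 / 90 = 4.996
v = 200 μL / 4.996 = 40.0 μL

40.0 μL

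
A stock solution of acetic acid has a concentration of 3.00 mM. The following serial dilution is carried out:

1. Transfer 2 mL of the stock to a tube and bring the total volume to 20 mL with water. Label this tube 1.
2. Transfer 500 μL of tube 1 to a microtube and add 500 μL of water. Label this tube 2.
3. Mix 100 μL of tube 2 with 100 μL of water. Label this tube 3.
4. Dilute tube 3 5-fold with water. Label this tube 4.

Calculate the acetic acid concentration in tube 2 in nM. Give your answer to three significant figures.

1.50 × 10^5 nM

Step 1: 2 mL brought to 20 mL → factor 20/2 = 10
Step 2: 500 μL + 500 μL = 1000 μL total → factor 1000/500 = 2
Dilution factor through tube 2 = 10 × 2 = 20
[tube 2] = 3.00 mM / 20 = 0.1500 mM = 1.50 × 10^5 nM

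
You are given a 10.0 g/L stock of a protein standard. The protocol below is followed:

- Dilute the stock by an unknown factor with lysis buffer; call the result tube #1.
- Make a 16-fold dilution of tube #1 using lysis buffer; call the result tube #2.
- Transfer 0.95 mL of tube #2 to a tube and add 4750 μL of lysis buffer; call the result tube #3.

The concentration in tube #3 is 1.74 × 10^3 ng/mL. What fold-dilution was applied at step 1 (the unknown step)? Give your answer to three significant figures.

Step 1: unknown factor x
Step 2: 16-fold → factor 16
Step 3: 0.95 mL + 4750 μL = 5.7 mL total → factor 5.7/0.95 = 6
Product of known-step factors = 96
Overall factor = 10.0 g/L / (1.74 × 10^3 ng/mL) = 5747.1
x = 5747.1 / 96 = 59.9

59.9-fold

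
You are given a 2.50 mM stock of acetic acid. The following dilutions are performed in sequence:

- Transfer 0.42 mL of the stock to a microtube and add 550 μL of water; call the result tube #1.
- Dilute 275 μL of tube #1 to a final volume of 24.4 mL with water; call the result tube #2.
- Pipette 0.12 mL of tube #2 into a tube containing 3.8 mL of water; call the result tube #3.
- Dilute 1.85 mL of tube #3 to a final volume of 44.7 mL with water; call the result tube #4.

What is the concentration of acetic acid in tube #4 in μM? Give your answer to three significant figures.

0.0155 μM

Step 1: 0.42 mL + 550 μL = 0.97 mL total → factor 0.97/0.42 = 2.3095
Step 2: 275 μL brought to 24.4 mL → factor 24400/275 = 88.727
Step 3: 0.12 mL + 3.8 mL = 3.92 mL total → factor 3.92/0.12 = 32.667
Step 4: 1.85 mL brought to 44.7 mL → factor 44.7/1.85 = 24.162
Overall dilution factor = 2.3095 × 88.727 × 32.667 × 24.162 = 1.6174 × 10^5
Final = 2.50 mM / 1.6174 × 10^5 = 1.546 × 10^-5 mM = 0.0155 μM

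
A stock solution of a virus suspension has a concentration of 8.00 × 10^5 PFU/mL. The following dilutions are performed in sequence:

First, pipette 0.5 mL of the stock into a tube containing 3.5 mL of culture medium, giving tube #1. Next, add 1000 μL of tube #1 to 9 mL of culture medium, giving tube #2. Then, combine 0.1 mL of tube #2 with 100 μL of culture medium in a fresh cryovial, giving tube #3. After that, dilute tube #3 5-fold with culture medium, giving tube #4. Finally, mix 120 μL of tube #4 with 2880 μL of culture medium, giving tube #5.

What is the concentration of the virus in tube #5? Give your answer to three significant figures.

Step 1: 0.5 mL + 3.5 mL = 4 mL total → factor 4/0.5 = 8
Step 2: 1000 μL + 9 mL = 10000 μL total → factor 10000/1000 = 10
Step 3: 0.1 mL + 100 μL = 0.2 mL total → factor 0.2/0.1 = 2
Step 4: 5-fold → factor 5
Step 5: 120 μL + 2880 μL = 3000 μL total → factor 3000/120 = 25
Overall dilution factor = 8 × 10 × 2 × 5 × 25 = 20000
Final = 8.00 × 10^5 PFU/mL / 20000 = 40.0 PFU/mL

40.0 PFU/mL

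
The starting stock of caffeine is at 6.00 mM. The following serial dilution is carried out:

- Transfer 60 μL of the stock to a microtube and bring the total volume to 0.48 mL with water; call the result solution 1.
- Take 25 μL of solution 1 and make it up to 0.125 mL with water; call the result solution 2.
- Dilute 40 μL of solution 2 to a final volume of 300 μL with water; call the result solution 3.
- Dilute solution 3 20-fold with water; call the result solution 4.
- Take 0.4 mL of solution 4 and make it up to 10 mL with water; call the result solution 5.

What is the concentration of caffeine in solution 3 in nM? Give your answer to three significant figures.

2.00 × 10^4 nM

Step 1: 60 μL brought to 0.48 mL → factor 480/60 = 8
Step 2: 25 μL brought to 0.125 mL → factor 125/25 = 5
Step 3: 40 μL brought to 300 μL → factor 300/40 = 7.5
Dilution factor through solution 3 = 8 × 5 × 7.5 = 300
[solution 3] = 6.00 mM / 300 = 0.02000 mM = 2.00 × 10^4 nM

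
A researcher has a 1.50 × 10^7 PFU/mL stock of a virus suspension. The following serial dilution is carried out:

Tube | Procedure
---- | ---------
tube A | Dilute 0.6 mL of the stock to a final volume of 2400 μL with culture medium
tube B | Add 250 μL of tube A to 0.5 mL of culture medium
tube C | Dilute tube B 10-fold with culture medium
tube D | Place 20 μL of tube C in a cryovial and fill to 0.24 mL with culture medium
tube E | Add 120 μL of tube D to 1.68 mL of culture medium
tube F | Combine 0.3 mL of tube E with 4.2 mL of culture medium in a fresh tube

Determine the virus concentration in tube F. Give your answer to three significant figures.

46.3 PFU/mL

Step 1: 0.6 mL brought to 2400 μL → factor 2.4/0.6 = 4
Step 2: 250 μL + 0.5 mL = 750 μL total → factor 750/250 = 3
Step 3: 10-fold → factor 10
Step 4: 20 μL brought to 0.24 mL → factor 240/20 = 12
Step 5: 120 μL + 1.68 mL = 1800 μL total → factor 1800/120 = 15
Step 6: 0.3 mL + 4.2 mL = 4.5 mL total → factor 4.5/0.3 = 15
Overall dilution factor = 4 × 3 × 10 × 12 × 15 × 15 = 3.24 × 10^5
Final = 1.50 × 10^7 PFU/mL / 3.24 × 10^5 = 46.3 PFU/mL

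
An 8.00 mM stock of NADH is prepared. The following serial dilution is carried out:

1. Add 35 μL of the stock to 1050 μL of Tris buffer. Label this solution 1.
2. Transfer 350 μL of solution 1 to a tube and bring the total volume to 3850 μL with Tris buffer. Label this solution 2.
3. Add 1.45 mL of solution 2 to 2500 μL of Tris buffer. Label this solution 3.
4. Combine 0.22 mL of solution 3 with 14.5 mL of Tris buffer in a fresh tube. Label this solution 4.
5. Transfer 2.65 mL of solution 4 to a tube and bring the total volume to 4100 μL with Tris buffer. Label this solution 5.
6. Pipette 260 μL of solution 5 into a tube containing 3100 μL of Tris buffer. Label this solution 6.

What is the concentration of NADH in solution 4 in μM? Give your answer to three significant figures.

0.129 μM

Step 1: 35 μL + 1050 μL = 1085 μL total → factor 1085/35 = 31
Step 2: 350 μL brought to 3850 μL → factor 3850/350 = 11
Step 3: 1.45 mL + 2500 μL = 3.95 mL total → factor 3.95/1.45 = 2.7241
Step 4: 0.22 mL + 14.5 mL = 14.72 mL total → factor 14.72/0.22 = 66.909
Dilution factor through solution 4 = 31 × 11 × 2.7241 × 66.909 = 62154
[solution 4] = 8.00 mM / 62154 = 0.0001287 mM = 0.129 μM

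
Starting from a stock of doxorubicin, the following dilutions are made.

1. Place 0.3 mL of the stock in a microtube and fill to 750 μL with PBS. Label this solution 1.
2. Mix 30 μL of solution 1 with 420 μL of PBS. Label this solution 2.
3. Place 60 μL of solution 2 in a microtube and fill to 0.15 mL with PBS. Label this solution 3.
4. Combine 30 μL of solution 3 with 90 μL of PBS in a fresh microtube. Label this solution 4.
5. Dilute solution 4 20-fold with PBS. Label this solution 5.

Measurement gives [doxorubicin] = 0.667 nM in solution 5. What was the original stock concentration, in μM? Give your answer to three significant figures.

Step 1: 0.3 mL brought to 750 μL → factor 0.75/0.3 = 2.5
Step 2: 30 μL + 420 μL = 450 μL total → factor 450/30 = 15
Step 3: 60 μL brought to 0.15 mL → factor 150/60 = 2.5
Step 4: 30 μL + 90 μL = 120 μL total → factor 120/30 = 4
Step 5: 20-fold → factor 20
Overall dilution factor = 2.5 × 15 × 2.5 × 4 × 20 = 7500
Stock = 0.667 nM × 7500 = 5002 nM = 5.00 μM

5.00 μM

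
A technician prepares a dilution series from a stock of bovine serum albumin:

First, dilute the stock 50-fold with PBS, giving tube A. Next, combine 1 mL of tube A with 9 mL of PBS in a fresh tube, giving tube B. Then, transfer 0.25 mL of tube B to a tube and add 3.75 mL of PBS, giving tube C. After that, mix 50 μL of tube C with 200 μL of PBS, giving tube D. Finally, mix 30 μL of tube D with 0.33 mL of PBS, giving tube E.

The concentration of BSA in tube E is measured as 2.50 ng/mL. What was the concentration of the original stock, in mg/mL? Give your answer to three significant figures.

Step 1: 50-fold → factor 50
Step 2: 1 mL + 9 mL = 10 mL total → factor 10/1 = 10
Step 3: 0.25 mL + 3.75 mL = 4 mL total → factor 4/0.25 = 16
Step 4: 50 μL + 200 μL = 250 μL total → factor 250/50 = 5
Step 5: 30 μL + 0.33 mL = 360 μL total → factor 360/30 = 12
Overall dilution factor = 50 × 10 × 16 × 5 × 12 = 4.8 × 10^5
Stock = 2.50 ng/mL × 4.8 × 10^5 = 1.200 × 10^6 ng/mL = 1.20 mg/mL

1.20 mg/mL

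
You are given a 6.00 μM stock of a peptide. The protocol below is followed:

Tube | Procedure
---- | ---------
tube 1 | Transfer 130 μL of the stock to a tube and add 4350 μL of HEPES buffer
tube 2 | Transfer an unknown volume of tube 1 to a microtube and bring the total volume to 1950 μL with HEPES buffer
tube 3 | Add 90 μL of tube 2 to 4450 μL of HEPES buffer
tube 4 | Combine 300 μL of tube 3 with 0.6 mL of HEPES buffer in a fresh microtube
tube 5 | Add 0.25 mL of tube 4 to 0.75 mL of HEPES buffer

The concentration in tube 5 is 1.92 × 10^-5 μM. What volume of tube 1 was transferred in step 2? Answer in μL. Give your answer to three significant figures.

130 μL

Step 1: 130 μL + 4350 μL = 4480 μL total → factor 4480/130 = 34.462
Step 2: v brought to 1950 μL → factor = 1950 μL/v
Step 3: 90 μL + 4450 μL = 4540 μL total → factor 4540/90 = 50.444
Step 4: 300 μL + 0.6 mL = 900 μL total → factor 900/300 = 3
Step 5: 0.25 mL + 0.75 mL = 1 mL total → factor 1/0.25 = 4
Product of known-step factors = 20861
Overall factor = 6.00 μM / (1.92 × 10^-5 μM) = 3.125 × 10^5
Step-2 factor = 3.125 × 10^5 / 20861 = 14.98
v = 1950 μL / 14.98 = 130 μL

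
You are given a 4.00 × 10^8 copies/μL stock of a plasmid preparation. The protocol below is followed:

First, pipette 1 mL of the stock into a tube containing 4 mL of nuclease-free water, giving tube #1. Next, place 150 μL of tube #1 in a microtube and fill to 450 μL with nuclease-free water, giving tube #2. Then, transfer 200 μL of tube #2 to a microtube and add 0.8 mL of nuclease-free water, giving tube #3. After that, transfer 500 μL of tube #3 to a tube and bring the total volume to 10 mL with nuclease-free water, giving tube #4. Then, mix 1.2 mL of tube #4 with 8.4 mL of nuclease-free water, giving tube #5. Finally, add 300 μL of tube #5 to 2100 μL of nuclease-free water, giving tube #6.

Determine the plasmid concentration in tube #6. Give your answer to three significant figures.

Step 1: 1 mL + 4 mL = 5 mL total → factor 5/1 = 5
Step 2: 150 μL brought to 450 μL → factor 450/150 = 3
Step 3: 200 μL + 0.8 mL = 1000 μL total → factor 1000/200 = 5
Step 4: 500 μL brought to 10 mL → factor 10000/500 = 20
Step 5: 1.2 mL + 8.4 mL = 9.6 mL total → factor 9.6/1.2 = 8
Step 6: 300 μL + 2100 μL = 2400 μL total → factor 2400/300 = 8
Overall dilution factor = 5 × 3 × 5 × 20 × 8 × 8 = 96000
Final = 4.00 × 10^8 copies/μL / 96000 = 4.17 × 10^3 copies/μL

4.17 × 10^3 copies/μL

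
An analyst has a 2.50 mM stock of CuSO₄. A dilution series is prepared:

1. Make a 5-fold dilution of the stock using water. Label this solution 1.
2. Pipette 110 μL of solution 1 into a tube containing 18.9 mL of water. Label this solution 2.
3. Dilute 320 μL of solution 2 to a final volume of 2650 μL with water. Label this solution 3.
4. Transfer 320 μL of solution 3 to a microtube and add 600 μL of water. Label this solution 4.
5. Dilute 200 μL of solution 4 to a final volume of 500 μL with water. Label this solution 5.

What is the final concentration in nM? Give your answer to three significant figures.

48.6 nM

Step 1: 5-fold → factor 5
Step 2: 110 μL + 18.9 mL = 19010 μL total → factor 19010/110 = 172.82
Step 3: 320 μL brought to 2650 μL → factor 2650/320 = 8.2812
Step 4: 320 μL + 600 μL = 920 μL total → factor 920/320 = 2.875
Step 5: 200 μL brought to 500 μL → factor 500/200 = 2.5
Overall dilution factor = 5 × 172.82 × 8.2812 × 2.875 × 2.5 = 51432
Final = 2.50 mM / 51432 = 4.861 × 10^-5 mM = 48.6 nM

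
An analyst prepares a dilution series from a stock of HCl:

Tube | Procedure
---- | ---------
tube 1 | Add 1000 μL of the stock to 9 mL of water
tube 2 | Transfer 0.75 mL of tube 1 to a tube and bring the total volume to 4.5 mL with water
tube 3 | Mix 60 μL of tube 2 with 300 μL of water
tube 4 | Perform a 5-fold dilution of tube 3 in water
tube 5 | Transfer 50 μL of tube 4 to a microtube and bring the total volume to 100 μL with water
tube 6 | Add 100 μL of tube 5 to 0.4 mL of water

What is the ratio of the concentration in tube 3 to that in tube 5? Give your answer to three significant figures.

10.0

Step 1: 1000 μL + 9 mL = 10000 μL total → factor 10000/1000 = 10
Step 2: 0.75 mL brought to 4.5 mL → factor 4.5/0.75 = 6
Step 3: 60 μL + 300 μL = 360 μL total → factor 360/60 = 6
Step 4: 5-fold → factor 5
Step 5: 50 μL brought to 100 μL → factor 100/50 = 2
Dilution factor to tube 3 = 360; to tube 5 = 3600
[tube 3]/[tube 5] = (factor to tube 5)/(factor to tube 3) = 3600/360 = 10.0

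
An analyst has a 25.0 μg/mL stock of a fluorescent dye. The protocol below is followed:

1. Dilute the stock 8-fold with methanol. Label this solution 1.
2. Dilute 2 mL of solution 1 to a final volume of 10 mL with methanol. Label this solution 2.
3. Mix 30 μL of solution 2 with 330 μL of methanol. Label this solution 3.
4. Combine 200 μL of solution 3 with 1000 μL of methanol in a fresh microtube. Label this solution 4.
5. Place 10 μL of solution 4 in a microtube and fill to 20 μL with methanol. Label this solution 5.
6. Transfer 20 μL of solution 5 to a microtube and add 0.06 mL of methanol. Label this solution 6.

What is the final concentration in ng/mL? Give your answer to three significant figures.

1.09 ng/mL

Step 1: 8-fold → factor 8
Step 2: 2 mL brought to 10 mL → factor 10/2 = 5
Step 3: 30 μL + 330 μL = 360 μL total → factor 360/30 = 12
Step 4: 200 μL + 1000 μL = 1200 μL total → factor 1200/200 = 6
Step 5: 10 μL brought to 20 μL → factor 20/10 = 2
Step 6: 20 μL + 0.06 mL = 80 μL total → factor 80/20 = 4
Overall dilution factor = 8 × 5 × 12 × 6 × 2 × 4 = 23040
Final = 25.0 μg/mL / 23040 = 0.001085 μg/mL = 1.09 ng/mL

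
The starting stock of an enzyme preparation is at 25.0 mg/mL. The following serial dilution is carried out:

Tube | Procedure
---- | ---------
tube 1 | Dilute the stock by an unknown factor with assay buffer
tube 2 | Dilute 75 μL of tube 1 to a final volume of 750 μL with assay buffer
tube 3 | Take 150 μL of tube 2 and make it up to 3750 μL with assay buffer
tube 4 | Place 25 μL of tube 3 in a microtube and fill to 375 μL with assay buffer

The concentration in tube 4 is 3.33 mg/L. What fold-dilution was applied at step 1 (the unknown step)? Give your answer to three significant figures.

Step 1: unknown factor x
Step 2: 75 μL brought to 750 μL → factor 750/75 = 10
Step 3: 150 μL brought to 3750 μL → factor 3750/150 = 25
Step 4: 25 μL brought to 375 μL → factor 375/25 = 15
Product of known-step factors = 3750
Overall factor = 25.0 mg/mL / (3.33 mg/L) = 7507.5
x = 7507.5 / 3750 = 2.00

2.00-fold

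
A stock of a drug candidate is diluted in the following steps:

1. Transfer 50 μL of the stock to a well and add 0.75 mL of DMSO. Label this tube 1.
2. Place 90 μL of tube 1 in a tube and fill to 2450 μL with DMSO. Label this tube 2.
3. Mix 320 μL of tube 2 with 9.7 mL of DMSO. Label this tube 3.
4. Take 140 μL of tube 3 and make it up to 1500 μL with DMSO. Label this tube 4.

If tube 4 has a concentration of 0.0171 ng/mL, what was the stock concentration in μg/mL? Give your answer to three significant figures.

2.50 μg/mL

Step 1: 50 μL + 0.75 mL = 800 μL total → factor 800/50 = 16
Step 2: 90 μL brought to 2450 μL → factor 2450/90 = 27.222
Step 3: 320 μL + 9.7 mL = 10020 μL total → factor 10020/320 = 31.312
Step 4: 140 μL brought to 1500 μL → factor 1500/140 = 10.714
Overall dilution factor = 16 × 27.222 × 31.312 × 10.714 = 1.4612 × 10^5
Stock = 0.0171 ng/mL × 1.4612 × 10^5 = 2499 ng/mL = 2.50 μg/mL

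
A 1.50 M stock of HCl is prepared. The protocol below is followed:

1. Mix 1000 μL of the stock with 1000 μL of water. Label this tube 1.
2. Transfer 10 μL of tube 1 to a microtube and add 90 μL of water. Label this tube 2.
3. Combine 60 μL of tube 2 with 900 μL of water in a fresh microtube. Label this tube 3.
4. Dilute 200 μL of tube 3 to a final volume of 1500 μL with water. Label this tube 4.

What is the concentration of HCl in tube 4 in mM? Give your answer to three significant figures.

0.625 mM

Step 1: 1000 μL + 1000 μL = 2000 μL total → factor 2000/1000 = 2
Step 2: 10 μL + 90 μL = 100 μL total → factor 100/10 = 10
Step 3: 60 μL + 900 μL = 960 μL total → factor 960/60 = 16
Step 4: 200 μL brought to 1500 μL → factor 1500/200 = 7.5
Overall dilution factor = 2 × 10 × 16 × 7.5 = 2400
Final = 1.50 M / 2400 = 0.0006250 M = 0.625 mM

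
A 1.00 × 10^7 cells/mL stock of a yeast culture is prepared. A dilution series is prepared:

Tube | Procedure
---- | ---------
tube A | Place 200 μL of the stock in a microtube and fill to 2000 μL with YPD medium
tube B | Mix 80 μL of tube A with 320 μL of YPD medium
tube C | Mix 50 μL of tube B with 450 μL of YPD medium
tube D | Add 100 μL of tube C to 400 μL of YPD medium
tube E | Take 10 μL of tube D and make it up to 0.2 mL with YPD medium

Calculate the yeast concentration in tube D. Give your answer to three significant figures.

4.00 × 10^3 cells/mL

Step 1: 200 μL brought to 2000 μL → factor 2000/200 = 10
Step 2: 80 μL + 320 μL = 400 μL total → factor 400/80 = 5
Step 3: 50 μL + 450 μL = 500 μL total → factor 500/50 = 10
Step 4: 100 μL + 400 μL = 500 μL total → factor 500/100 = 5
Dilution factor through tube D = 10 × 5 × 10 × 5 = 2500
[tube D] = 1.00 × 10^7 cells/mL / 2500 = 4.00 × 10^3 cells/mL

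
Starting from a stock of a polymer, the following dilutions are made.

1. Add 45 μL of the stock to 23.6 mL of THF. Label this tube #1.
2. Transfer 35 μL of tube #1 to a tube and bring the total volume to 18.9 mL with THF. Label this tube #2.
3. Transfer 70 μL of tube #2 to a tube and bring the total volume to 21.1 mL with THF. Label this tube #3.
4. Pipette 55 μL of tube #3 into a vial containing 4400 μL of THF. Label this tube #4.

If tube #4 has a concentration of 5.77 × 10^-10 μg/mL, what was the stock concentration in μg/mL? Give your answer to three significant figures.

4.00 μg/mL

Step 1: 45 μL + 23.6 mL = 23645 μL total → factor 23645/45 = 525.44
Step 2: 35 μL brought to 18.9 mL → factor 18900/35 = 540
Step 3: 70 μL brought to 21.1 mL → factor 21100/70 = 301.43
Step 4: 55 μL + 4400 μL = 4455 μL total → factor 4455/55 = 81
Overall dilution factor = 525.44 × 540 × 301.43 × 81 = 6.9277 × 10^9
Stock = 5.77 × 10^-10 μg/mL × 6.9277 × 10^9 = 4.00 μg/mL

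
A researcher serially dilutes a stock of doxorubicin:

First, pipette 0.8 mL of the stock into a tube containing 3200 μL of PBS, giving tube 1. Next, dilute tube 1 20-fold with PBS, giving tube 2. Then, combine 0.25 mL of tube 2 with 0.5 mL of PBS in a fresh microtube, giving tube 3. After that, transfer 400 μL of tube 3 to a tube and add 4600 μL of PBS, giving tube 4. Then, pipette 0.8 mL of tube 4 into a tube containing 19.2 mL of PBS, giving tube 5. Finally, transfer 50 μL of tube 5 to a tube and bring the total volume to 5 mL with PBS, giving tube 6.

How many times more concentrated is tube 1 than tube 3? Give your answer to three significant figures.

Step 1: 0.8 mL + 3200 μL = 4 mL total → factor 4/0.8 = 5
Step 2: 20-fold → factor 20
Step 3: 0.25 mL + 0.5 mL = 0.75 mL total → factor 0.75/0.25 = 3
Dilution factor to tube 1 = 5; to tube 3 = 300
[tube 1]/[tube 3] = (factor to tube 3)/(factor to tube 1) = 300/5 = 60.0

60.0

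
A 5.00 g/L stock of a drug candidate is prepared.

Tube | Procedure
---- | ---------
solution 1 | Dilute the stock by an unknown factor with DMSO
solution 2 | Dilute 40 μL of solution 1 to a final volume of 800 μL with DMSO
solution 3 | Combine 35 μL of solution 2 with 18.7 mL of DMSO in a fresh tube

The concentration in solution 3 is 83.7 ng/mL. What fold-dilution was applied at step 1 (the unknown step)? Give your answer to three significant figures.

5.58-fold

Step 1: unknown factor x
Step 2: 40 μL brought to 800 μL → factor 800/40 = 20
Step 3: 35 μL + 18.7 mL = 18735 μL total → factor 18735/35 = 535.29
Product of known-step factors = 10706
Overall factor = 5.00 g/L / (83.7 ng/mL) = 59737
x = 59737 / 10706 = 5.58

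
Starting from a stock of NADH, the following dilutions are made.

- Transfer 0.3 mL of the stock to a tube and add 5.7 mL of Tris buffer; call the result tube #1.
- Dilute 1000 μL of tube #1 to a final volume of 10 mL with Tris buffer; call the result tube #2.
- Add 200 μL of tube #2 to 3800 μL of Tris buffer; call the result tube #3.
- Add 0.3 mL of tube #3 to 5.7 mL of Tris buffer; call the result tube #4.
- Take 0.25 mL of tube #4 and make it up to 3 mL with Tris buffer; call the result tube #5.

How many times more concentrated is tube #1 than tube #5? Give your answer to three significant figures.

Step 1: 0.3 mL + 5.7 mL = 6 mL total → factor 6/0.3 = 20
Step 2: 1000 μL brought to 10 mL → factor 10000/1000 = 10
Step 3: 200 μL + 3800 μL = 4000 μL total → factor 4000/200 = 20
Step 4: 0.3 mL + 5.7 mL = 6 mL total → factor 6/0.3 = 20
Step 5: 0.25 mL brought to 3 mL → factor 3/0.25 = 12
Dilution factor to tube #1 = 20; to tube #5 = 9.6 × 10^5
[tube #1]/[tube #5] = (factor to tube #5)/(factor to tube #1) = 9.6 × 10^5/20 = 4.80 × 10^4

4.80 × 10^4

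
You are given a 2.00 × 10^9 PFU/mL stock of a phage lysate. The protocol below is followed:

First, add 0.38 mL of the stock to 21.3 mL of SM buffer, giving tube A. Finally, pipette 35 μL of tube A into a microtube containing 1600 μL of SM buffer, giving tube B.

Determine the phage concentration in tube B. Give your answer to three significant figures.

Step 1: 0.38 mL + 21.3 mL = 21.68 mL total → factor 21.68/0.38 = 57.053
Step 2: 35 μL + 1600 μL = 1635 μL total → factor 1635/35 = 46.714
Overall dilution factor = 57.053 × 46.714 = 2665.2
Final = 2.00 × 10^9 PFU/mL / 2665.2 = 7.50 × 10^5 PFU/mL

7.50 × 10^5 PFU/mL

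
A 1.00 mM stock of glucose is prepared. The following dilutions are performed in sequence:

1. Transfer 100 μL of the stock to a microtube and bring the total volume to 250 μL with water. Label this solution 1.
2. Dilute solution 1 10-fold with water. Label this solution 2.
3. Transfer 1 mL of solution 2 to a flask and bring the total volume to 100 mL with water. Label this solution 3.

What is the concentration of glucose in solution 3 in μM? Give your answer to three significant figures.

0.400 μM

Step 1: 100 μL brought to 250 μL → factor 250/100 = 2.5
Step 2: 10-fold → factor 10
Step 3: 1 mL brought to 100 mL → factor 100/1 = 100
Overall dilution factor = 2.5 × 10 × 100 = 2500
Final = 1.00 mM / 2500 = 0.0004000 mM = 0.400 μM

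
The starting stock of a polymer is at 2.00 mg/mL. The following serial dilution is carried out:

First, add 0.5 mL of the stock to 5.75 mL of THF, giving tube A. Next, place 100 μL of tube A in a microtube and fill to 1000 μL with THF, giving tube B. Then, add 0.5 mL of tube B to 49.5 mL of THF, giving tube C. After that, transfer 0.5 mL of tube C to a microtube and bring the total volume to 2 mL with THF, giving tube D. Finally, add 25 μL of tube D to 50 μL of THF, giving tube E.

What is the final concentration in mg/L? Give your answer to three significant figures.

0.0133 mg/L

Step 1: 0.5 mL + 5.75 mL = 6.25 mL total → factor 6.25/0.5 = 12.5
Step 2: 100 μL brought to 1000 μL → factor 1000/100 = 10
Step 3: 0.5 mL + 49.5 mL = 50 mL total → factor 50/0.5 = 100
Step 4: 0.5 mL brought to 2 mL → factor 2/0.5 = 4
Step 5: 25 μL + 50 μL = 75 μL total → factor 75/25 = 3
Overall dilution factor = 12.5 × 10 × 100 × 4 × 3 = 1.5 × 10^5
Final = 2.00 mg/mL / 1.5 × 10^5 = 1.333 × 10^-5 mg/mL = 0.0133 mg/L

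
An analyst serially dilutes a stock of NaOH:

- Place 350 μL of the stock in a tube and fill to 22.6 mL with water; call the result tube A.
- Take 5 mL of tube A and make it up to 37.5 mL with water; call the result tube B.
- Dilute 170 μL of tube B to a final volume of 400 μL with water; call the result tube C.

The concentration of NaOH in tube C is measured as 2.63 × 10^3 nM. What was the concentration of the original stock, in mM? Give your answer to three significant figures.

3.00 mM

Step 1: 350 μL brought to 22.6 mL → factor 22600/350 = 64.571
Step 2: 5 mL brought to 37.5 mL → factor 37.5/5 = 7.5
Step 3: 170 μL brought to 400 μL → factor 400/170 = 2.3529
Overall dilution factor = 64.571 × 7.5 × 2.3529 = 1139.5
Stock = 2.63 × 10^3 nM × 1139.5 = 2.997 × 10^6 nM = 3.00 mM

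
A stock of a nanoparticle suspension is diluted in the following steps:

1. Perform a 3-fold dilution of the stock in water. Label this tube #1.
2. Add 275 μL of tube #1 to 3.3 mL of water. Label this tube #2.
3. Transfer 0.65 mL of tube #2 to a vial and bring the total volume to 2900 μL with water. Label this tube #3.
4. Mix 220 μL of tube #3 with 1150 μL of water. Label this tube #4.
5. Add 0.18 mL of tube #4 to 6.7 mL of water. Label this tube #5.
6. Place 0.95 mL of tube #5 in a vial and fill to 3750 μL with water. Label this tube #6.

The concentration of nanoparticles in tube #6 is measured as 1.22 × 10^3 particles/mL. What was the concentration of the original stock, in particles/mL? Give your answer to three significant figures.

Step 1: 3-fold → factor 3
Step 2: 275 μL + 3.3 mL = 3575 μL total → factor 3575/275 = 13
Step 3: 0.65 mL brought to 2900 μL → factor 2.9/0.65 = 4.4615
Step 4: 220 μL + 1150 μL = 1370 μL total → factor 1370/220 = 6.2273
Step 5: 0.18 mL + 6.7 mL = 6.88 mL total → factor 6.88/0.18 = 38.222
Step 6: 0.95 mL brought to 3750 μL → factor 3.75/0.95 = 3.9474
Overall dilution factor = 3 × 13 × 4.4615 × 6.2273 × 38.222 × 3.9474 = 1.6348 × 10^5
Stock = 1.22 × 10^3 particles/mL × 1.6348 × 10^5 = 1.99 × 10^8 particles/mL

1.99 × 10^8 particles/mL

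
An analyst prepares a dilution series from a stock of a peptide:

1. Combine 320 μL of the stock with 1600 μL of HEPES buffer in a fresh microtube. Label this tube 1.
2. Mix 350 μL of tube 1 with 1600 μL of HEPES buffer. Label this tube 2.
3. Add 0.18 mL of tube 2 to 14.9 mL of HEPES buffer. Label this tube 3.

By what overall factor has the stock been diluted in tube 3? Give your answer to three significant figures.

Step 1: 320 μL + 1600 μL = 1920 μL total → factor 1920/320 = 6
Step 2: 350 μL + 1600 μL = 1950 μL total → factor 1950/350 = 5.5714
Step 3: 0.18 mL + 14.9 mL = 15.08 mL total → factor 15.08/0.18 = 83.778
Overall dilution factor = 6 × 5.5714 × 83.778 = 2800.6

2.80 × 10^3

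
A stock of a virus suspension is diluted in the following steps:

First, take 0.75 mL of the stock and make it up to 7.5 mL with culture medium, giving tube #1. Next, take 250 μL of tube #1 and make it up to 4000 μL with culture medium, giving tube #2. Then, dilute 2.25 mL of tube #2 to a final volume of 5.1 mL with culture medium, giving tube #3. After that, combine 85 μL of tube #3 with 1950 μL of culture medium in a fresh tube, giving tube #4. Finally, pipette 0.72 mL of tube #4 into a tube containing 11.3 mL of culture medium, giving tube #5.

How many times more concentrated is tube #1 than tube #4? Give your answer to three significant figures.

Step 1: 0.75 mL brought to 7.5 mL → factor 7.5/0.75 = 10
Step 2: 250 μL brought to 4000 μL → factor 4000/250 = 16
Step 3: 2.25 mL brought to 5.1 mL → factor 5.1/2.25 = 2.2667
Step 4: 85 μL + 1950 μL = 2035 μL total → factor 2035/85 = 23.941
Dilution factor to tube #1 = 10; to tube #4 = 8682.7
[tube #1]/[tube #4] = (factor to tube #4)/(factor to tube #1) = 8682.7/10 = 868

868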